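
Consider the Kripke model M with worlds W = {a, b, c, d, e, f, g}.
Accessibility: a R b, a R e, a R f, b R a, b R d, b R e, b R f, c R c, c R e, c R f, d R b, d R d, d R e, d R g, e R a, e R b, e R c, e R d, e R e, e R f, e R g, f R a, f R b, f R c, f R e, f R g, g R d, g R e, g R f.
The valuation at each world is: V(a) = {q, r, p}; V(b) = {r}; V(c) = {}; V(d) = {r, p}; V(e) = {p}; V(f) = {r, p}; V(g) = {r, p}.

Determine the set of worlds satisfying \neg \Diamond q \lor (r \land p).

Recall that \Diamond ψ holds at a world iff ψ holds at some accessible world.
Let φ = \neg \Diamond q \lor (r \land p). Evaluate φ at each world:
  a (successors {b, e, f}): φ is true.
  b (successors {a, d, e, f}): φ is false.
  c (successors {c, e, f}): φ is true.
  d (successors {b, d, e, g}): φ is true.
  e (successors {a, b, c, d, e, f, g}): φ is false.
  f (successors {a, b, c, e, g}): φ is true.
  g (successors {d, e, f}): φ is true.
For instance, at b:
  At b: \neg \Diamond q is false, r \land p is false, so \neg \Diamond q \lor (r \land p) is false.
    At b: \Diamond q is true, so \neg \Diamond q is false.
      At b: \Diamond q requires q at some successor in {a, d, e, f}.
        q holds at a, so \Diamond q is true at b.
Satisfying worlds: {a, c, d, f, g}

a, c, d, f, g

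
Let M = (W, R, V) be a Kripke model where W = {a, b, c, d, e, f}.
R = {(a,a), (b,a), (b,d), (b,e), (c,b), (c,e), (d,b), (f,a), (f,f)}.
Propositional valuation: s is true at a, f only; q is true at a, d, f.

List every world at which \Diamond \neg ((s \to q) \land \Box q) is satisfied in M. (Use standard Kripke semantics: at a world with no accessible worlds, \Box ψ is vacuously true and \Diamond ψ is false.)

b, c, d

Let φ = \Diamond \neg ((s \to q) \land \Box q). Evaluate φ at each world:
  a (successors {a}): φ is false.
  b (successors {a, d, e}): φ is true.
  c (successors {b, e}): φ is true.
  d (successors {b}): φ is true.
  e (successors ∅): φ is false.
  f (successors {a, f}): φ is false.
For instance, at b:
  At b: \Diamond \neg ((s \to q) \land \Box q) requires \neg ((s \to q) \land \Box q) at some successor in {a, d, e}.
    \neg ((s \to q) \land \Box q) holds at d, so \Diamond \neg ((s \to q) \land \Box q) is true at b.
      At d: (s \to q) \land \Box q is false, so \neg ((s \to q) \land \Box q) is true.
Satisfying worlds: {b, c, d}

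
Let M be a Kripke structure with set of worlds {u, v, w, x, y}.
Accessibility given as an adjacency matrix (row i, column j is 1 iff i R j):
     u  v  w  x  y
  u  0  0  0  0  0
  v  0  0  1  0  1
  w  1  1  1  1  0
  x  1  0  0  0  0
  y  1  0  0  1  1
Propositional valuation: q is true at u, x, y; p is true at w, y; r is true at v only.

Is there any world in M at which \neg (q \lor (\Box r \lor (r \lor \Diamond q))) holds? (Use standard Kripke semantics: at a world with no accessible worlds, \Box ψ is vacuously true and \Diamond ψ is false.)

No

Let φ = \neg (q \lor (\Box r \lor (r \lor \Diamond q))). Evaluate φ at each world:
  u (successors ∅): φ is false.
  v (successors {w, y}): φ is false.
  w (successors {u, v, w, x}): φ is false.
  x (successors {u}): φ is false.
  y (successors {u, x, y}): φ is false.
For instance, at w:
  At w: q \lor (\Box r \lor (r \lor \Diamond q)) is true, so \neg (q \lor (\Box r \lor (r \lor \Diamond q))) is false.
    At w: q is false, \Box r \lor (r \lor \Diamond q) is true, so q \lor (\Box r \lor (r \lor \Diamond q)) is true.
      At w: \Box r is false, r \lor \Diamond q is true, so \Box r \lor (r \lor \Diamond q) is true.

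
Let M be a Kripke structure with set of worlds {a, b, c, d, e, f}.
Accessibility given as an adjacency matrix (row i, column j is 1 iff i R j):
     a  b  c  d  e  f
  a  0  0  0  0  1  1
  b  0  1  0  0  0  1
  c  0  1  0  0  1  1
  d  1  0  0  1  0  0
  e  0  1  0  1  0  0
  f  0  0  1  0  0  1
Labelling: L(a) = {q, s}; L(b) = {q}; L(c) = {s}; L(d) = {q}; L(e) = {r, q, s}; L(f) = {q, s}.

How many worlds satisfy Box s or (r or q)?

5

Let φ = Box s or (r or q). Evaluate φ at each world:
  a (successors {e, f}): φ is true.
  b (successors {b, f}): φ is true.
  c (successors {b, e, f}): φ is false.
  d (successors {a, d}): φ is true.
  e (successors {b, d}): φ is true.
  f (successors {c, f}): φ is true.
For instance, at e:
  At e: Box s is false, r or q is true, so Box s or (r or q) is true.
    At e: Box s requires s at every successor {b, d}.
      s fails at b, so Box s is false at e.
Satisfying worlds: {a, b, d, e, f}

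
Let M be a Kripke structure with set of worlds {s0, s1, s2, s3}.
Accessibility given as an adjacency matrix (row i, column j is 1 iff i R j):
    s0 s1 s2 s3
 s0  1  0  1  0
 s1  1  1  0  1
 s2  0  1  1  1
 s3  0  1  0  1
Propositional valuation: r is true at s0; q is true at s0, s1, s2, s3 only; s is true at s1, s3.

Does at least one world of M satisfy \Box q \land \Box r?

No

Recall that \Box ψ holds at a world iff ψ holds at every accessible world, and \Diamond ψ holds iff ψ holds at some accessible world.
Let φ = \Box q \land \Box r. Evaluate φ at each world:
  s0 (successors {s0, s2}): φ is false.
  s1 (successors {s0, s1, s3}): φ is false.
  s2 (successors {s1, s2, s3}): φ is false.
  s3 (successors {s1, s3}): φ is false.
For instance, at s1:
  At s1: \Box q is true, \Box r is false, so \Box q \land \Box r is false.
    At s1: \Box q requires q at every successor {s0, s1, s3}.
      At s0: q is true.
      At s1: q is true.
      At s3: q is true.
    So \Box q is true at s1.
    At s1: \Box r requires r at every successor {s0, s1, s3}.
      r fails at s1, so \Box r is false at s1.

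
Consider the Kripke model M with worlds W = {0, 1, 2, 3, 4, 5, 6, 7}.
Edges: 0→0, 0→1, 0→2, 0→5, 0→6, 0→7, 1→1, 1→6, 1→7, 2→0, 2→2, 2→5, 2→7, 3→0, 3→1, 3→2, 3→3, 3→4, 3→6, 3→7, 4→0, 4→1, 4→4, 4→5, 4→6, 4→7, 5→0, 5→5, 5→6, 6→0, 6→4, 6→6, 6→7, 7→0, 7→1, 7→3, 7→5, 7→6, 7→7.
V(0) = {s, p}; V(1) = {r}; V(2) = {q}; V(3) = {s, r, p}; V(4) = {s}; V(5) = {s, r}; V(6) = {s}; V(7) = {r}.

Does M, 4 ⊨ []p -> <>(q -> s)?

Recall that []ψ holds at a world iff ψ holds at every accessible world, and <>ψ holds iff ψ holds at some accessible world.
At 4: []p is false, <>(q -> s) is true, so []p -> <>(q -> s) is true.
  At 4: []p requires p at every successor {0, 1, 4, 5, 6, 7}.
    p fails at 1, so []p is false at 4.
  At 4: <>(q -> s) requires q -> s at some successor in {0, 1, 4, 5, 6, 7}.
    q -> s holds at 0, so <>(q -> s) is true at 4.

Yes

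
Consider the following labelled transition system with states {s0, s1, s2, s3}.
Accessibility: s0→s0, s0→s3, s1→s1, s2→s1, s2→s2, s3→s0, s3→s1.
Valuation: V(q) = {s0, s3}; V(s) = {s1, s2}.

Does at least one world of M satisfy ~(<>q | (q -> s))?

Let φ = ~(<>q | (q -> s)). Evaluate φ at each world:
  s0 (successors {s0, s3}): φ is false.
  s1 (successors {s1}): φ is false.
  s2 (successors {s1, s2}): φ is false.
  s3 (successors {s0, s1}): φ is false.
For instance, at s0:
  At s0: <>q | (q -> s) is true, so ~(<>q | (q -> s)) is false.
    At s0: <>q is true, q -> s is false, so <>q | (q -> s) is true.
      At s0: <>q requires q at some successor in {s0, s3}.
        q holds at s0, so <>q is true at s0.

No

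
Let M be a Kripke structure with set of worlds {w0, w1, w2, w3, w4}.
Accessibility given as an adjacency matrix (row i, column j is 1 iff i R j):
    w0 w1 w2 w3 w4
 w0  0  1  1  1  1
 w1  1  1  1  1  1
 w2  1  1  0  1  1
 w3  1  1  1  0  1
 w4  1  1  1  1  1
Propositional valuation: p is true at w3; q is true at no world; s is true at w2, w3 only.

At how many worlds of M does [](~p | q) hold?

Recall that []ψ holds at a world iff ψ holds at every accessible world, and <>ψ holds iff ψ holds at some accessible world.
Let φ = [](~p | q). Evaluate φ at each world:
  w0 (successors {w1, w2, w3, w4}): φ is false.
  w1 (successors {w0, w1, w2, w3, w4}): φ is false.
  w2 (successors {w0, w1, w3, w4}): φ is false.
  w3 (successors {w0, w1, w2, w4}): φ is true.
  w4 (successors {w0, w1, w2, w3, w4}): φ is false.
For instance, at w3:
  At w3: [](~p | q) requires ~p | q at every successor {w0, w1, w2, w4}.
    At w0: ~p | q is true.
    At w1: ~p | q is true.
    At w2: ~p | q is true.
    At w4: ~p | q is true.
  So [](~p | q) is true at w3.
Satisfying worlds: {w3}

1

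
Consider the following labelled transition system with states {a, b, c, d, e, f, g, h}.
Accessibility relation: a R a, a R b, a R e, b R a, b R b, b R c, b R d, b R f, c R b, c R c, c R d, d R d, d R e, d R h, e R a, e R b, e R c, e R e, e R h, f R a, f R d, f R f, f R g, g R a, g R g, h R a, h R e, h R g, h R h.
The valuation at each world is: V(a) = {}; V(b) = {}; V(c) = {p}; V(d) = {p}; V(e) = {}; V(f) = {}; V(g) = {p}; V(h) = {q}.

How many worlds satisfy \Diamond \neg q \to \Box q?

0

Recall that \Box ψ holds at a world iff ψ holds at every accessible world, and \Diamond ψ holds iff ψ holds at some accessible world.
Let φ = \Diamond \neg q \to \Box q. Evaluate φ at each world:
  a (successors {a, b, e}): φ is false.
  b (successors {a, b, c, d, f}): φ is false.
  c (successors {b, c, d}): φ is false.
  d (successors {d, e, h}): φ is false.
  e (successors {a, b, c, e, h}): φ is false.
  f (successors {a, d, f, g}): φ is false.
  g (successors {a, g}): φ is false.
  h (successors {a, e, g, h}): φ is false.
For instance, at e:
  At e: \Diamond \neg q is true, \Box q is false, so \Diamond \neg q \to \Box q is false.
    At e: \Diamond \neg q requires \neg q at some successor in {a, b, c, e, h}.
      \neg q holds at a, so \Diamond \neg q is true at e.
    At e: \Box q requires q at every successor {a, b, c, e, h}.
      q fails at a, so \Box q is false at e.
Satisfying worlds: none.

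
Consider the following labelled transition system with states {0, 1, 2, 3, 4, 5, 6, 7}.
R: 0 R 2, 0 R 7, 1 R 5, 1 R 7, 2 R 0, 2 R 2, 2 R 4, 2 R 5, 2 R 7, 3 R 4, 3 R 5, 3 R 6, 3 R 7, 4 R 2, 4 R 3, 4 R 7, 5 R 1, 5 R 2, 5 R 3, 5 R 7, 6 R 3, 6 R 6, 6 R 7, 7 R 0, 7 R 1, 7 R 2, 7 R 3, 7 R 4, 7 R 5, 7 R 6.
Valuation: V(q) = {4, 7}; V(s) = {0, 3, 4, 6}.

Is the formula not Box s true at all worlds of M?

Let φ = not Box s. Evaluate φ at each world:
  0 (successors {2, 7}): φ is true.
  1 (successors {5, 7}): φ is true.
  2 (successors {0, 2, 4, 5, 7}): φ is true.
  3 (successors {4, 5, 6, 7}): φ is true.
  4 (successors {2, 3, 7}): φ is true.
  5 (successors {1, 2, 3, 7}): φ is true.
  6 (successors {3, 6, 7}): φ is true.
  7 (successors {0, 1, 2, 3, 4, 5, 6}): φ is true.
For instance, at 7:
  At 7: Box s is false, so not Box s is true.
    At 7: Box s requires s at every successor {0, 1, 2, 3, 4, 5, 6}.
      s fails at 1, so Box s is false at 7.

Yes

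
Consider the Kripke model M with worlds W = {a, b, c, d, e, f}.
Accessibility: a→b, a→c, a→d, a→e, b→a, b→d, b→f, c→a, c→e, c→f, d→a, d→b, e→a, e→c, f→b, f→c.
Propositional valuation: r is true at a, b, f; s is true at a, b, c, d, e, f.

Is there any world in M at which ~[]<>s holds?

No

Let φ = ~[]<>s. Evaluate φ at each world:
  a (successors {b, c, d, e}): φ is false.
  b (successors {a, d, f}): φ is false.
  c (successors {a, e, f}): φ is false.
  d (successors {a, b}): φ is false.
  e (successors {a, c}): φ is false.
  f (successors {b, c}): φ is false.
For instance, at d:
  At d: []<>s is true, so ~[]<>s is false.
    At d: []<>s requires <>s at every successor {a, b}.
      At a: <>s is true.
      At b: <>s is true.
    So []<>s is true at d.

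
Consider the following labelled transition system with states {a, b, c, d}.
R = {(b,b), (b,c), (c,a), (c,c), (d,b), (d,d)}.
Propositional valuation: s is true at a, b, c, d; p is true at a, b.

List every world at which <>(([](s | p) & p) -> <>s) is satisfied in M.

b, c, d

Let φ = <>(([](s | p) & p) -> <>s). Evaluate φ at each world:
  a (successors ∅): φ is false.
  b (successors {b, c}): φ is true.
  c (successors {a, c}): φ is true.
  d (successors {b, d}): φ is true.
For instance, at b:
  At b: <>(([](s | p) & p) -> <>s) requires ([](s | p) & p) -> <>s at some successor in {b, c}.
    ([](s | p) & p) -> <>s holds at b, so <>(([](s | p) & p) -> <>s) is true at b.
      At b: [](s | p) & p is true, <>s is true, so ([](s | p) & p) -> <>s is true.
Satisfying worlds: {b, c, d}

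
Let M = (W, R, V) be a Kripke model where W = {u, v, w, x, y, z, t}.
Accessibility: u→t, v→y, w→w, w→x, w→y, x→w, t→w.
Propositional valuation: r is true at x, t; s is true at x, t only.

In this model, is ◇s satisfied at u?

At u: ◇s requires s at some successor in {t}.
  s holds at t, so ◇s is true at u.

Yes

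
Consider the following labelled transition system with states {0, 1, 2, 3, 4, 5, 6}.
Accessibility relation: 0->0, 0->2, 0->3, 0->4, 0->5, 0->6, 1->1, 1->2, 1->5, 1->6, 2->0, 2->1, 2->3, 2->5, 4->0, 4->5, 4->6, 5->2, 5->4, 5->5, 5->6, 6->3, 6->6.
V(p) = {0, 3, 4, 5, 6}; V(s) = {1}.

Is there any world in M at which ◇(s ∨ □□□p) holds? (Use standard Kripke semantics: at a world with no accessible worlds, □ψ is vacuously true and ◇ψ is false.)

Yes

Let φ = ◇(s ∨ □□□p). Evaluate φ at each world:
  0 (successors {0, 2, 3, 4, 5, 6}): φ is true.
  1 (successors {1, 2, 5, 6}): φ is true.
  2 (successors {0, 1, 3, 5}): φ is true.
  3 (successors ∅): φ is false.
  4 (successors {0, 5, 6}): φ is true.
  5 (successors {2, 4, 5, 6}): φ is true.
  6 (successors {3, 6}): φ is true.
Detail at 0 (witness):
  At 0: ◇(s ∨ □□□p) requires s ∨ □□□p at some successor in {0, 2, 3, 4, 5, 6}.
    s ∨ □□□p holds at 3, so ◇(s ∨ □□□p) is true at 0.
      At 3: s is false, □□□p is true, so s ∨ □□□p is true.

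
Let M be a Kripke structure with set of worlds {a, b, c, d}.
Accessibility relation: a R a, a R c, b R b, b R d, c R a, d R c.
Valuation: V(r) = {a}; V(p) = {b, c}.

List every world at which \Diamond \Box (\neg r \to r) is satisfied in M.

Let φ = \Diamond \Box (\neg r \to r). Evaluate φ at each world:
  a (successors {a, c}): φ is true.
  b (successors {b, d}): φ is false.
  c (successors {a}): φ is false.
  d (successors {c}): φ is true.
For instance, at c:
  At c: \Diamond \Box (\neg r \to r) requires \Box (\neg r \to r) at some successor in {a}.
    At a: \Box (\neg r \to r) is false.
  So \Diamond \Box (\neg r \to r) is false at c.
Satisfying worlds: {a, d}

a, d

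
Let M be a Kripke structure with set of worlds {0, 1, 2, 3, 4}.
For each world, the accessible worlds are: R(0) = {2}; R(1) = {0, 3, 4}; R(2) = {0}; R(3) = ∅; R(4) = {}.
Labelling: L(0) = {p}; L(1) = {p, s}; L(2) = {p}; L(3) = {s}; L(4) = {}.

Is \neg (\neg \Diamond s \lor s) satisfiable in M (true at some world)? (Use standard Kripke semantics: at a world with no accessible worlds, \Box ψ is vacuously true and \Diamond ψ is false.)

No

Recall that \Diamond ψ holds at a world iff ψ holds at some accessible world.
Let φ = \neg (\neg \Diamond s \lor s). Evaluate φ at each world:
  0 (successors {2}): φ is false.
  1 (successors {0, 3, 4}): φ is false.
  2 (successors {0}): φ is false.
  3 (successors ∅): φ is false.
  4 (successors ∅): φ is false.
For instance, at 0:
  At 0: \neg \Diamond s \lor s is true, so \neg (\neg \Diamond s \lor s) is false.
    At 0: \neg \Diamond s is true, s is false, so \neg \Diamond s \lor s is true.
      At 0: \Diamond s is false, so \neg \Diamond s is true.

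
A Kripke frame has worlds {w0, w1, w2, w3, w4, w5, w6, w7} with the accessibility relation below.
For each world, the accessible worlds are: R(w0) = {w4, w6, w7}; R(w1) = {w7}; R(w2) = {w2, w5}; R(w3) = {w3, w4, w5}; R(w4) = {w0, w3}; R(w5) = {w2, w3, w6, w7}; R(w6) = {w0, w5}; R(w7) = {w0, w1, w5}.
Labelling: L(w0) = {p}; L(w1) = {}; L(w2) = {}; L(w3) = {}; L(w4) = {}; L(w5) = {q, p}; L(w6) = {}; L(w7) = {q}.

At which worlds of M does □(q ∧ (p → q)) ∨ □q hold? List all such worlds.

w1

Recall that □ψ holds at a world iff ψ holds at every accessible world, and ◇ψ holds iff ψ holds at some accessible world.
Let φ = □(q ∧ (p → q)) ∨ □q. Evaluate φ at each world:
  w0 (successors {w4, w6, w7}): φ is false.
  w1 (successors {w7}): φ is true.
  w2 (successors {w2, w5}): φ is false.
  w3 (successors {w3, w4, w5}): φ is false.
  w4 (successors {w0, w3}): φ is false.
  w5 (successors {w2, w3, w6, w7}): φ is false.
  w6 (successors {w0, w5}): φ is false.
  w7 (successors {w0, w1, w5}): φ is false.
For instance, at w5:
  At w5: □(q ∧ (p → q)) is false, □q is false, so □(q ∧ (p → q)) ∨ □q is false.
    At w5: □(q ∧ (p → q)) requires q ∧ (p → q) at every successor {w2, w3, w6, w7}.
      q ∧ (p → q) fails at w2, so □(q ∧ (p → q)) is false at w5.
    At w5: □q requires q at every successor {w2, w3, w6, w7}.
      q fails at w2, so □q is false at w5.
Satisfying worlds: {w1}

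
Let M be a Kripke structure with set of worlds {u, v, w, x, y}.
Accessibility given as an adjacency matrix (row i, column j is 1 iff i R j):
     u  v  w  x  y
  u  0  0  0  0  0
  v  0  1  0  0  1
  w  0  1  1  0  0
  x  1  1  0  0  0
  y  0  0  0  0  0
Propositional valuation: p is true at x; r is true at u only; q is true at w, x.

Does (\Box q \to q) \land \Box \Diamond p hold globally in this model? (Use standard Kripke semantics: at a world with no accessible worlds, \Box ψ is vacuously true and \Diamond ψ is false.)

No

Let φ = (\Box q \to q) \land \Box \Diamond p. Evaluate φ at each world:
  u (successors ∅): φ is false.
  v (successors {v, y}): φ is false.
  w (successors {v, w}): φ is false.
  x (successors {u, v}): φ is false.
  y (successors ∅): φ is false.
Detail at u (counterexample):
  At u: \Box q \to q is false, \Box \Diamond p is true, so (\Box q \to q) \land \Box \Diamond p is false.
    At u: \Box q is true, q is false, so \Box q \to q is false.
      At u: no accessible worlds, so \Box q holds vacuously.
    At u: no accessible worlds, so \Box \Diamond p holds vacuously.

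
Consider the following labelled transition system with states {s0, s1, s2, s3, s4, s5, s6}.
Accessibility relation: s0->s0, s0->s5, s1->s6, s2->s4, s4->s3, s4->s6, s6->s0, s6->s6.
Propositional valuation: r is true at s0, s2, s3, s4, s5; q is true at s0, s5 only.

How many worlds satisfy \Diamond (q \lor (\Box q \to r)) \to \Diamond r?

Recall that \Box ψ holds at a world iff ψ holds at every accessible world, and \Diamond ψ holds iff ψ holds at some accessible world.
Let φ = \Diamond (q \lor (\Box q \to r)) \to \Diamond r. Evaluate φ at each world:
  s0 (successors {s0, s5}): φ is true.
  s1 (successors {s6}): φ is false.
  s2 (successors {s4}): φ is true.
  s3 (successors ∅): φ is true.
  s4 (successors {s3, s6}): φ is true.
  s5 (successors ∅): φ is true.
  s6 (successors {s0, s6}): φ is true.
For instance, at s6:
  At s6: \Diamond (q \lor (\Box q \to r)) is true, \Diamond r is true, so \Diamond (q \lor (\Box q \to r)) \to \Diamond r is true.
    At s6: \Diamond (q \lor (\Box q \to r)) requires q \lor (\Box q \to r) at some successor in {s0, s6}.
      q \lor (\Box q \to r) holds at s0, so \Diamond (q \lor (\Box q \to r)) is true at s6.
    At s6: \Diamond r requires r at some successor in {s0, s6}.
      r holds at s0, so \Diamond r is true at s6.
Satisfying worlds: {s0, s2, s3, s4, s5, s6}

6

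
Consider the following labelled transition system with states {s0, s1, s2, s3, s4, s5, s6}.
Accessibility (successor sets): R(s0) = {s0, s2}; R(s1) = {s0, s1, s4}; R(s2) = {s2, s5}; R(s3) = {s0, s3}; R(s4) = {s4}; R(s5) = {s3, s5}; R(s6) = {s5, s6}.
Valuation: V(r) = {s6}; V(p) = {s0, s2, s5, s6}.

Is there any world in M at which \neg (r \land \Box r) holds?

Let φ = \neg (r \land \Box r). Evaluate φ at each world:
  s0 (successors {s0, s2}): φ is true.
  s1 (successors {s0, s1, s4}): φ is true.
  s2 (successors {s2, s5}): φ is true.
  s3 (successors {s0, s3}): φ is true.
  s4 (successors {s4}): φ is true.
  s5 (successors {s3, s5}): φ is true.
  s6 (successors {s5, s6}): φ is true.
Detail at s0 (witness):
  At s0: r \land \Box r is false, so \neg (r \land \Box r) is true.
    At s0: r is false, \Box r is false, so r \land \Box r is false.
      At s0: \Box r requires r at every successor {s0, s2}.
        r fails at s0, so \Box r is false at s0.

Yes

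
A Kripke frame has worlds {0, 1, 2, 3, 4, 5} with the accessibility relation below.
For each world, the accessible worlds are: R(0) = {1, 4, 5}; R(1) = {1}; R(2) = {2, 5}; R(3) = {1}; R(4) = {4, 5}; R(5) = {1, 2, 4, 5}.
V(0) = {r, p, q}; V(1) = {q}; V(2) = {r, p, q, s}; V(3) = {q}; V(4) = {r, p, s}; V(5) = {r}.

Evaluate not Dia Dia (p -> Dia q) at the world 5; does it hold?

Recall that Dia ψ holds at a world iff ψ holds at some accessible world.
At 5: Dia Dia (p -> Dia q) is true, so not Dia Dia (p -> Dia q) is false.
  At 5: Dia Dia (p -> Dia q) requires Dia (p -> Dia q) at some successor in {1, 2, 4, 5}.
    Dia (p -> Dia q) holds at 1, so Dia Dia (p -> Dia q) is true at 5.
      At 1: Dia (p -> Dia q) requires p -> Dia q at some successor in {1}.
        p -> Dia q holds at 1, so Dia (p -> Dia q) is true at 1.

No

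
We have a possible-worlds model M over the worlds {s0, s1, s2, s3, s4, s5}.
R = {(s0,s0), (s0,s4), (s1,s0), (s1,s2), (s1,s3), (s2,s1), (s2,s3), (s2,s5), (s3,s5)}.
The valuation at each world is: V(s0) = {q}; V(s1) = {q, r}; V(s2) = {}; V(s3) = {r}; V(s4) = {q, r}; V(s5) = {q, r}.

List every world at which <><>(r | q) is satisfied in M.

s0, s1, s2

Recall that <>ψ holds at a world iff ψ holds at some accessible world.
Let φ = <><>(r | q). Evaluate φ at each world:
  s0 (successors {s0, s4}): φ is true.
  s1 (successors {s0, s2, s3}): φ is true.
  s2 (successors {s1, s3, s5}): φ is true.
  s3 (successors {s5}): φ is false.
  s4 (successors ∅): φ is false.
  s5 (successors ∅): φ is false.
For instance, at s0:
  At s0: <><>(r | q) requires <>(r | q) at some successor in {s0, s4}.
    <>(r | q) holds at s0, so <><>(r | q) is true at s0.
      At s0: <>(r | q) requires r | q at some successor in {s0, s4}.
        r | q holds at s0, so <>(r | q) is true at s0.
Satisfying worlds: {s0, s1, s2}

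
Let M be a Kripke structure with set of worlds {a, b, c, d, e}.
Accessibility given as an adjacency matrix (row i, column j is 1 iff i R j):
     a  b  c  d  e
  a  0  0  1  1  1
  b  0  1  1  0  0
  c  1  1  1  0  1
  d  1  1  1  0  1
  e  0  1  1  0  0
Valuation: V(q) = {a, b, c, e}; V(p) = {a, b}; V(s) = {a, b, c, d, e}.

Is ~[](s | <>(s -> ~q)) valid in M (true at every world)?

No

Let φ = ~[](s | <>(s -> ~q)). Evaluate φ at each world:
  a (successors {c, d, e}): φ is false.
  b (successors {b, c}): φ is false.
  c (successors {a, b, c, e}): φ is false.
  d (successors {a, b, c, e}): φ is false.
  e (successors {b, c}): φ is false.
Detail at a (counterexample):
  At a: [](s | <>(s -> ~q)) is true, so ~[](s | <>(s -> ~q)) is false.
    At a: [](s | <>(s -> ~q)) requires s | <>(s -> ~q) at every successor {c, d, e}.
      At c: s | <>(s -> ~q) is true.
      At d: s | <>(s -> ~q) is true.
      At e: s | <>(s -> ~q) is true.
    So [](s | <>(s -> ~q)) is true at a.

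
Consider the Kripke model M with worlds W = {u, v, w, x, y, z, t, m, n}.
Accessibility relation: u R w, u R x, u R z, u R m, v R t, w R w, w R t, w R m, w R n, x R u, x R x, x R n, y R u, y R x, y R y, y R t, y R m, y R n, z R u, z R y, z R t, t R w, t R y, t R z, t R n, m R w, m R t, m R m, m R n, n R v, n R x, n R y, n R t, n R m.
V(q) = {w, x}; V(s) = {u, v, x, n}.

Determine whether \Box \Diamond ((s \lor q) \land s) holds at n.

Recall that \Box ψ holds at a world iff ψ holds at every accessible world, and \Diamond ψ holds iff ψ holds at some accessible world.
At n: \Box \Diamond ((s \lor q) \land s) requires \Diamond ((s \lor q) \land s) at every successor {v, x, y, t, m}.
  \Diamond ((s \lor q) \land s) fails at v, so \Box \Diamond ((s \lor q) \land s) is false at n.
    At v: \Diamond ((s \lor q) \land s) requires (s \lor q) \land s at some successor in {t}.
      At t: (s \lor q) \land s is false.
    So \Diamond ((s \lor q) \land s) is false at v.

No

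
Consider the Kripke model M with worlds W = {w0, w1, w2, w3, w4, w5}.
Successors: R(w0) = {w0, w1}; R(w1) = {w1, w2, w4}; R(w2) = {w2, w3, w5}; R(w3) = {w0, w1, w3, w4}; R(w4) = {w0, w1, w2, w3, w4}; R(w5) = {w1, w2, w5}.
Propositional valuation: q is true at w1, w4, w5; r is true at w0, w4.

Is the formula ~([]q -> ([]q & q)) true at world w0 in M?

No

At w0: []q -> ([]q & q) is true, so ~([]q -> ([]q & q)) is false.
  At w0: []q is false, []q & q is false, so []q -> ([]q & q) is true.
    At w0: []q requires q at every successor {w0, w1}.
      q fails at w0, so []q is false at w0.
    At w0: []q is false, q is false, so []q & q is false.
      At w0: []q requires q at every successor {w0, w1}.
        q fails at w0, so []q is false at w0.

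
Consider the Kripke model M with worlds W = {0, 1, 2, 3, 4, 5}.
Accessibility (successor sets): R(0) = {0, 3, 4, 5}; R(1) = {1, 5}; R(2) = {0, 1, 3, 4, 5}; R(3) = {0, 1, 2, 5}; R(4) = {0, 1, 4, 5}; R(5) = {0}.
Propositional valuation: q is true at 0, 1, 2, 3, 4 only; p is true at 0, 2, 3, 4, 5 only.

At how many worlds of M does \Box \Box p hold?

Let φ = \Box \Box p. Evaluate φ at each world:
  0 (successors {0, 3, 4, 5}): φ is false.
  1 (successors {1, 5}): φ is false.
  2 (successors {0, 1, 3, 4, 5}): φ is false.
  3 (successors {0, 1, 2, 5}): φ is false.
  4 (successors {0, 1, 4, 5}): φ is false.
  5 (successors {0}): φ is true.
For instance, at 3:
  At 3: \Box \Box p requires \Box p at every successor {0, 1, 2, 5}.
    \Box p fails at 1, so \Box \Box p is false at 3.
      At 1: \Box p requires p at every successor {1, 5}.
        p fails at 1, so \Box p is false at 1.
Satisfying worlds: {5}

1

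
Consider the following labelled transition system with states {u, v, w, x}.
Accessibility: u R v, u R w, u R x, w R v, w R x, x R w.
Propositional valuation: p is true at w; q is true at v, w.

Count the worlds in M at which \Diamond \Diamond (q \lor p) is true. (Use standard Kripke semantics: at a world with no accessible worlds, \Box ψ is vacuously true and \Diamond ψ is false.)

3

Let φ = \Diamond \Diamond (q \lor p). Evaluate φ at each world:
  u (successors {v, w, x}): φ is true.
  v (successors ∅): φ is false.
  w (successors {v, x}): φ is true.
  x (successors {w}): φ is true.
For instance, at x:
  At x: \Diamond \Diamond (q \lor p) requires \Diamond (q \lor p) at some successor in {w}.
    \Diamond (q \lor p) holds at w, so \Diamond \Diamond (q \lor p) is true at x.
      At w: \Diamond (q \lor p) requires q \lor p at some successor in {v, x}.
        q \lor p holds at v, so \Diamond (q \lor p) is true at w.
Satisfying worlds: {u, w, x}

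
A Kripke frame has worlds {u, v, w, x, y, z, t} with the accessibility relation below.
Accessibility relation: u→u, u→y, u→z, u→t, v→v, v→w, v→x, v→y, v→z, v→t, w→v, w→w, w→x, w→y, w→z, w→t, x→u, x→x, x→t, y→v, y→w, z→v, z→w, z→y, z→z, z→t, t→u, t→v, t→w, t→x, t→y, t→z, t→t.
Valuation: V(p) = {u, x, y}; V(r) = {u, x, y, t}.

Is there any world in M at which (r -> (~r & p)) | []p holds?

Yes

Let φ = (r -> (~r & p)) | []p. Evaluate φ at each world:
  u (successors {u, y, z, t}): φ is false.
  v (successors {v, w, x, y, z, t}): φ is true.
  w (successors {v, w, x, y, z, t}): φ is true.
  x (successors {u, x, t}): φ is false.
  y (successors {v, w}): φ is false.
  z (successors {v, w, y, z, t}): φ is true.
  t (successors {u, v, w, x, y, z, t}): φ is false.
Detail at v (witness):
  At v: r -> (~r & p) is true, []p is false, so (r -> (~r & p)) | []p is true.
    At v: []p requires p at every successor {v, w, x, y, z, t}.
      p fails at v, so []p is false at v.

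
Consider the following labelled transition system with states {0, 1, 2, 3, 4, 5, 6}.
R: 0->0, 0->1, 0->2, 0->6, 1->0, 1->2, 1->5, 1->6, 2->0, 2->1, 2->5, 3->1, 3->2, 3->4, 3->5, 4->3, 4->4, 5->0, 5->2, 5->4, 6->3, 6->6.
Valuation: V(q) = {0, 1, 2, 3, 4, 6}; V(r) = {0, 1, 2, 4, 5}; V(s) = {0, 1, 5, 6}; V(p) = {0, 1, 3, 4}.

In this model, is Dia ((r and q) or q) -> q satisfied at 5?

At 5: Dia ((r and q) or q) is true, q is false, so Dia ((r and q) or q) -> q is false.
  At 5: Dia ((r and q) or q) requires (r and q) or q at some successor in {0, 2, 4}.
    (r and q) or q holds at 0, so Dia ((r and q) or q) is true at 5.

No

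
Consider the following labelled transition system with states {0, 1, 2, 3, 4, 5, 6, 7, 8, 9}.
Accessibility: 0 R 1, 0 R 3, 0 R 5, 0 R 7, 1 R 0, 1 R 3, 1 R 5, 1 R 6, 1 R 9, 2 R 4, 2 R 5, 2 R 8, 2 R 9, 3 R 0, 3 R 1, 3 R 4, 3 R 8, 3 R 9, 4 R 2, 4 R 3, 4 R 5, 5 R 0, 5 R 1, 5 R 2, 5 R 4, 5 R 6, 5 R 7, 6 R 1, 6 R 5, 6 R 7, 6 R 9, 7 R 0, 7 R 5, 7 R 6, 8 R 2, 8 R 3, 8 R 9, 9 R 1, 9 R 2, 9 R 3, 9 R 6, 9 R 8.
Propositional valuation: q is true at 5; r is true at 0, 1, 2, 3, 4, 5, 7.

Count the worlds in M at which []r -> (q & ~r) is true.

Let φ = []r -> (q & ~r). Evaluate φ at each world:
  0 (successors {1, 3, 5, 7}): φ is false.
  1 (successors {0, 3, 5, 6, 9}): φ is true.
  2 (successors {4, 5, 8, 9}): φ is true.
  3 (successors {0, 1, 4, 8, 9}): φ is true.
  4 (successors {2, 3, 5}): φ is false.
  5 (successors {0, 1, 2, 4, 6, 7}): φ is true.
  6 (successors {1, 5, 7, 9}): φ is true.
  7 (successors {0, 5, 6}): φ is true.
  8 (successors {2, 3, 9}): φ is true.
  9 (successors {1, 2, 3, 6, 8}): φ is true.
For instance, at 6:
  At 6: []r is false, q & ~r is false, so []r -> (q & ~r) is true.
    At 6: []r requires r at every successor {1, 5, 7, 9}.
      r fails at 9, so []r is false at 6.
Satisfying worlds: {1, 2, 3, 5, 6, 7, 8, 9}

8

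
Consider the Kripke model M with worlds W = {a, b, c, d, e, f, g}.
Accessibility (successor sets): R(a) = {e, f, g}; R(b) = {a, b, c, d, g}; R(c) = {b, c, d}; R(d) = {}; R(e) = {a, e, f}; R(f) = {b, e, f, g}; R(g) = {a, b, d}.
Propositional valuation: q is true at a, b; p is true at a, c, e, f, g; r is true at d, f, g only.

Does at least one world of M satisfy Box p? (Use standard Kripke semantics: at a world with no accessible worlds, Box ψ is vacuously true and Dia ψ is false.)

Yes

Let φ = Box p. Evaluate φ at each world:
  a (successors {e, f, g}): φ is true.
  b (successors {a, b, c, d, g}): φ is false.
  c (successors {b, c, d}): φ is false.
  d (successors ∅): φ is true.
  e (successors {a, e, f}): φ is true.
  f (successors {b, e, f, g}): φ is false.
  g (successors {a, b, d}): φ is false.
Detail at a (witness):
  At a: Box p requires p at every successor {e, f, g}.
    At e: p is true.
    At f: p is true.
    At g: p is true.
  So Box p is true at a.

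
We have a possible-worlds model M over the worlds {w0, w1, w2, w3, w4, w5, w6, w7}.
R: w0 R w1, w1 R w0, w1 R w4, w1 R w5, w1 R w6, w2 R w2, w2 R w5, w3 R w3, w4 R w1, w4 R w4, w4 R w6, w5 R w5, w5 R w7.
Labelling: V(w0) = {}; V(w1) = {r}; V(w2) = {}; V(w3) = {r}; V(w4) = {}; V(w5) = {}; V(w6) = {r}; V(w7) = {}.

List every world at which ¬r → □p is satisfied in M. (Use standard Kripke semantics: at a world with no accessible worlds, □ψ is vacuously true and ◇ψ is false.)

w1, w3, w6, w7

Let φ = ¬r → □p. Evaluate φ at each world:
  w0 (successors {w1}): φ is false.
  w1 (successors {w0, w4, w5, w6}): φ is true.
  w2 (successors {w2, w5}): φ is false.
  w3 (successors {w3}): φ is true.
  w4 (successors {w1, w4, w6}): φ is false.
  w5 (successors {w5, w7}): φ is false.
  w6 (successors ∅): φ is true.
  w7 (successors ∅): φ is true.
For instance, at w1:
  At w1: ¬r is false, □p is false, so ¬r → □p is true.
    At w1: □p requires p at every successor {w0, w4, w5, w6}.
      p fails at w0, so □p is false at w1.
Satisfying worlds: {w1, w3, w6, w7}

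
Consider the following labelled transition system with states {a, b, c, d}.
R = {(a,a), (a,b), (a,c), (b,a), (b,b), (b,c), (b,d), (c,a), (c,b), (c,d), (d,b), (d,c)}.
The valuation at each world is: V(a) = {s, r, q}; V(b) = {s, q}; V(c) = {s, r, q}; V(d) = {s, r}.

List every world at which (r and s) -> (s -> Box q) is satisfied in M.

Let φ = (r and s) -> (s -> Box q). Evaluate φ at each world:
  a (successors {a, b, c}): φ is true.
  b (successors {a, b, c, d}): φ is true.
  c (successors {a, b, d}): φ is false.
  d (successors {b, c}): φ is true.
For instance, at a:
  At a: r and s is true, s -> Box q is true, so (r and s) -> (s -> Box q) is true.
    At a: s is true, Box q is true, so s -> Box q is true.
      At a: Box q requires q at every successor {a, b, c}.
        At a: q is true.
        At b: q is true.
        At c: q is true.
      So Box q is true at a.
Satisfying worlds: {a, b, d}

a, b, d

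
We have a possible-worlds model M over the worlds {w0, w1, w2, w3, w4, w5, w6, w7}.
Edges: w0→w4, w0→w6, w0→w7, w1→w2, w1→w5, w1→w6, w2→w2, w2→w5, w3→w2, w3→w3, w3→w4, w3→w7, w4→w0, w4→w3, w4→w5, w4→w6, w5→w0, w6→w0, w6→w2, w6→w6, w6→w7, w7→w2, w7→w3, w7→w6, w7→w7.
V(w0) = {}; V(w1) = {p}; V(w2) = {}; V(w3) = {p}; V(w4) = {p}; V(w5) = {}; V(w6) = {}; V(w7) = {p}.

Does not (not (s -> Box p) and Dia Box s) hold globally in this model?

Yes

Let φ = not (not (s -> Box p) and Dia Box s). Evaluate φ at each world:
  w0 (successors {w4, w6, w7}): φ is true.
  w1 (successors {w2, w5, w6}): φ is true.
  w2 (successors {w2, w5}): φ is true.
  w3 (successors {w2, w3, w4, w7}): φ is true.
  w4 (successors {w0, w3, w5, w6}): φ is true.
  w5 (successors {w0}): φ is true.
  w6 (successors {w0, w2, w6, w7}): φ is true.
  w7 (successors {w2, w3, w6, w7}): φ is true.
For instance, at w1:
  At w1: not (s -> Box p) and Dia Box s is false, so not (not (s -> Box p) and Dia Box s) is true.
    At w1: not (s -> Box p) is false, Dia Box s is false, so not (s -> Box p) and Dia Box s is false.
      At w1: s -> Box p is true, so not (s -> Box p) is false.
      At w1: Dia Box s requires Box s at some successor in {w2, w5, w6}.
        At w2: Box s is false.
        At w5: Box s is false.
        At w6: Box s is false.
      So Dia Box s is false at w1.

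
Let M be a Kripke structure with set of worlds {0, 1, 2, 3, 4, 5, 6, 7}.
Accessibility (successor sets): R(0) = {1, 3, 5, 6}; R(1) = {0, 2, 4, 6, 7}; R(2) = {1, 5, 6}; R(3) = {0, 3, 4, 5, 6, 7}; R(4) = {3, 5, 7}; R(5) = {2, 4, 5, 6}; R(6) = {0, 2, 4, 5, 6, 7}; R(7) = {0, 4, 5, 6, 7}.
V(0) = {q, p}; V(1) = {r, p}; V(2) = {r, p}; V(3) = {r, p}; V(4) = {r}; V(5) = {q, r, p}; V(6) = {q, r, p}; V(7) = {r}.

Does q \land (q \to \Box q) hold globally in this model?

Let φ = q \land (q \to \Box q). Evaluate φ at each world:
  0 (successors {1, 3, 5, 6}): φ is false.
  1 (successors {0, 2, 4, 6, 7}): φ is false.
  2 (successors {1, 5, 6}): φ is false.
  3 (successors {0, 3, 4, 5, 6, 7}): φ is false.
  4 (successors {3, 5, 7}): φ is false.
  5 (successors {2, 4, 5, 6}): φ is false.
  6 (successors {0, 2, 4, 5, 6, 7}): φ is false.
  7 (successors {0, 4, 5, 6, 7}): φ is false.
Detail at 0 (counterexample):
  At 0: q is true, q \to \Box q is false, so q \land (q \to \Box q) is false.
    At 0: q is true, \Box q is false, so q \to \Box q is false.
      At 0: \Box q requires q at every successor {1, 3, 5, 6}.
        q fails at 1, so \Box q is false at 0.

No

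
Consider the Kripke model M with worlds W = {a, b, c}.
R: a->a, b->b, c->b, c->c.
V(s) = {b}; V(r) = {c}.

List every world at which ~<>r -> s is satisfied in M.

Let φ = ~<>r -> s. Evaluate φ at each world:
  a (successors {a}): φ is false.
  b (successors {b}): φ is true.
  c (successors {b, c}): φ is true.
For instance, at a:
  At a: ~<>r is true, s is false, so ~<>r -> s is false.
    At a: <>r is false, so ~<>r is true.
      At a: <>r requires r at some successor in {a}.
        At a: r is false.
      So <>r is false at a.
Satisfying worlds: {b, c}

b, c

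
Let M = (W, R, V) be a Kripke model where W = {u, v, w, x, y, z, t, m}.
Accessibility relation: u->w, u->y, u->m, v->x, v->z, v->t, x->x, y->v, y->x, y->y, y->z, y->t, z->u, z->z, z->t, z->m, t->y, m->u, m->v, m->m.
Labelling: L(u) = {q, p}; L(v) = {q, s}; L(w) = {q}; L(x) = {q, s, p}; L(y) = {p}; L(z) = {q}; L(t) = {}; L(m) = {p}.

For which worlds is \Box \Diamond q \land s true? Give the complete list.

Let φ = \Box \Diamond q \land s. Evaluate φ at each world:
  u (successors {w, y, m}): φ is false.
  v (successors {x, z, t}): φ is false.
  w (successors ∅): φ is false.
  x (successors {x}): φ is true.
  y (successors {v, x, y, z, t}): φ is false.
  z (successors {u, z, t, m}): φ is false.
  t (successors {y}): φ is false.
  m (successors {u, v, m}): φ is false.
For instance, at u:
  At u: \Box \Diamond q is false, s is false, so \Box \Diamond q \land s is false.
    At u: \Box \Diamond q requires \Diamond q at every successor {w, y, m}.
      \Diamond q fails at w, so \Box \Diamond q is false at u.
Satisfying worlds: {x}

x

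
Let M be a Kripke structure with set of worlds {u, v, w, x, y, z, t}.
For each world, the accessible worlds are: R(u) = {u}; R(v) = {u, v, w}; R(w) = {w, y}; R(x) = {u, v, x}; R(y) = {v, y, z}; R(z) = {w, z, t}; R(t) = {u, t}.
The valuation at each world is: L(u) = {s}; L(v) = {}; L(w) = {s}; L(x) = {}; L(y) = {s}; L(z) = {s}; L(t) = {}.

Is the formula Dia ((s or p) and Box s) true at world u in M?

At u: Dia ((s or p) and Box s) requires (s or p) and Box s at some successor in {u}.
  (s or p) and Box s holds at u, so Dia ((s or p) and Box s) is true at u.
    At u: s or p is true, Box s is true, so (s or p) and Box s is true.
      At u: Box s requires s at every successor {u}.
        At u: s is true.
      So Box s is true at u.

Yes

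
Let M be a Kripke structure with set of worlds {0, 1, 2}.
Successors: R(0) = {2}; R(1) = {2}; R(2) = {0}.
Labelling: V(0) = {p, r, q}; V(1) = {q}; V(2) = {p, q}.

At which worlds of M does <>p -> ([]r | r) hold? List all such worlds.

0, 2

Let φ = <>p -> ([]r | r). Evaluate φ at each world:
  0 (successors {2}): φ is true.
  1 (successors {2}): φ is false.
  2 (successors {0}): φ is true.
For instance, at 2:
  At 2: <>p is true, []r | r is true, so <>p -> ([]r | r) is true.
    At 2: <>p requires p at some successor in {0}.
      p holds at 0, so <>p is true at 2.
    At 2: []r is true, r is false, so []r | r is true.
      At 2: []r requires r at every successor {0}.
        At 0: r is true.
      So []r is true at 2.
Satisfying worlds: {0, 2}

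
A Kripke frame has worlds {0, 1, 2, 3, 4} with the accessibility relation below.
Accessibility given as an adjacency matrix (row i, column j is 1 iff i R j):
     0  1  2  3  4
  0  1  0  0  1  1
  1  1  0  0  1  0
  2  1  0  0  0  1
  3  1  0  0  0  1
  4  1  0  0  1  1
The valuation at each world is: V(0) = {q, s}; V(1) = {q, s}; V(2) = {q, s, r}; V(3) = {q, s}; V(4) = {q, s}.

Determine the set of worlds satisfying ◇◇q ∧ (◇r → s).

Recall that ◇ψ holds at a world iff ψ holds at some accessible world.
Let φ = ◇◇q ∧ (◇r → s). Evaluate φ at each world:
  0 (successors {0, 3, 4}): φ is true.
  1 (successors {0, 3}): φ is true.
  2 (successors {0, 4}): φ is true.
  3 (successors {0, 4}): φ is true.
  4 (successors {0, 3, 4}): φ is true.
For instance, at 2:
  At 2: ◇◇q is true, ◇r → s is true, so ◇◇q ∧ (◇r → s) is true.
    At 2: ◇◇q requires ◇q at some successor in {0, 4}.
      ◇q holds at 0, so ◇◇q is true at 2.
    At 2: ◇r is false, s is true, so ◇r → s is true.
      At 2: ◇r requires r at some successor in {0, 4}.
        At 0: r is false.
        At 4: r is false.
      So ◇r is false at 2.
Satisfying worlds: {0, 1, 2, 3, 4}

0, 1, 2, 3, 4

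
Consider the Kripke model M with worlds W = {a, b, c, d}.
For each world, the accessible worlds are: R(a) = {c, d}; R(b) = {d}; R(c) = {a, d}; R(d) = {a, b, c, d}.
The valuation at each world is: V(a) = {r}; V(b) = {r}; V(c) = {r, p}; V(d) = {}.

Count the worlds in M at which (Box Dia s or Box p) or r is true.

Let φ = (Box Dia s or Box p) or r. Evaluate φ at each world:
  a (successors {c, d}): φ is true.
  b (successors {d}): φ is true.
  c (successors {a, d}): φ is true.
  d (successors {a, b, c, d}): φ is false.
For instance, at c:
  At c: Box Dia s or Box p is false, r is true, so (Box Dia s or Box p) or r is true.
    At c: Box Dia s is false, Box p is false, so Box Dia s or Box p is false.
      At c: Box Dia s requires Dia s at every successor {a, d}.
        Dia s fails at a, so Box Dia s is false at c.
      At c: Box p requires p at every successor {a, d}.
        p fails at a, so Box p is false at c.
Satisfying worlds: {a, b, c}

3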